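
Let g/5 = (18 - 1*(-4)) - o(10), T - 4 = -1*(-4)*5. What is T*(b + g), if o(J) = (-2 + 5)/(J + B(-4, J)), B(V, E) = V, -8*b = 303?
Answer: 1671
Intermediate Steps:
b = -303/8 (b = -1/8*303 = -303/8 ≈ -37.875)
T = 24 (T = 4 - 1*(-4)*5 = 4 + 4*5 = 4 + 20 = 24)
o(J) = 3/(-4 + J) (o(J) = (-2 + 5)/(J - 4) = 3/(-4 + J))
g = 215/2 (g = 5*((18 - 1*(-4)) - 3/(-4 + 10)) = 5*((18 + 4) - 3/6) = 5*(22 - 3/6) = 5*(22 - 1*1/2) = 5*(22 - 1/2) = 5*(43/2) = 215/2 ≈ 107.50)
T*(b + g) = 24*(-303/8 + 215/2) = 24*(557/8) = 1671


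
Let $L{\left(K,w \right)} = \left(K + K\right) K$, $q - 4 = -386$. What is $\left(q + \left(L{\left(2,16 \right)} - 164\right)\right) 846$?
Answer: $-455148$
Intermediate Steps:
$q = -382$ ($q = 4 - 386 = -382$)
$L{\left(K,w \right)} = 2 K^{2}$ ($L{\left(K,w \right)} = 2 K K = 2 K^{2}$)
$\left(q + \left(L{\left(2,16 \right)} - 164\right)\right) 846 = \left(-382 - \left(164 - 2 \cdot 2^{2}\right)\right) 846 = \left(-382 + \left(2 \cdot 4 - 164\right)\right) 846 = \left(-382 + \left(8 - 164\right)\right) 846 = \left(-382 - 156\right) 846 = \left(-538\right) 846 = -455148$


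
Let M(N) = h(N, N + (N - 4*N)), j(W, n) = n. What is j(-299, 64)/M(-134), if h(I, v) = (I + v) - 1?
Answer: 64/133 ≈ 0.48120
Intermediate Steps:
h(I, v) = -1 + I + v
M(N) = -1 - N (M(N) = -1 + N + (N + (N - 4*N)) = -1 + N + (N - 3*N) = -1 + N - 2*N = -1 - N)
j(-299, 64)/M(-134) = 64/(-1 - 1*(-134)) = 64/(-1 + 134) = 64/133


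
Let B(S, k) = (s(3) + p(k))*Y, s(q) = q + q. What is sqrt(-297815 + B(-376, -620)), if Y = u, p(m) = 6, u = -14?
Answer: I*sqrt(297983) ≈ 545.88*I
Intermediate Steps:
s(q) = 2*q
Y = -14
B(S, k) = -168 (B(S, k) = (2*3 + 6)*(-14) = (6 + 6)*(-14) = 12*(-14) = -168)
sqrt(-297815 + B(-376, -620)) = sqrt(-297815 - 168) = sqrt(-297983) = I*sqrt(297983)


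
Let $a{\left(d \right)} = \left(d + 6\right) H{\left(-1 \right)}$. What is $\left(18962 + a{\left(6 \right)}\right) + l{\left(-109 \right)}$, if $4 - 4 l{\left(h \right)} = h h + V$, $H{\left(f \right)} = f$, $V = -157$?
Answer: $16020$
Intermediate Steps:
$a{\left(d \right)} = -6 - d$ ($a{\left(d \right)} = \left(d + 6\right) \left(-1\right) = \left(6 + d\right) \left(-1\right) = -6 - d$)
$l{\left(h \right)} = \frac{161}{4} - \frac{h^{2}}{4}$ ($l{\left(h \right)} = 1 - \frac{h h - 157}{4} = 1 - \frac{h^{2} - 157}{4} = 1 - \frac{-157 + h^{2}}{4} = 1 - \left(- \frac{157}{4} + \frac{h^{2}}{4}\right) = \frac{161}{4} - \frac{h^{2}}{4}$)
$\left(18962 + a{\left(6 \right)}\right) + l{\left(-109 \right)} = \left(18962 - 12\right) + \left(\frac{161}{4} - \frac{\left(-109\right)^{2}}{4}\right) = \left(18962 - 12\right) + \left(\frac{161}{4} - \frac{11881}{4}\right) = 18950 - 2930 = 16020$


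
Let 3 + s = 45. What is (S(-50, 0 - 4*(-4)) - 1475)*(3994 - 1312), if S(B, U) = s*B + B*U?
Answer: -11733750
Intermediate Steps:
s = 42 (s = -3 + 45 = 42)
S(B, U) = 42*B + B*U
(S(-50, 0 - 4*(-4)) - 1475)*(3994 - 1312) = (-50*(42 + (0 - 4*(-4))) - 1475)*(3994 - 1312) = (-50*(42 + (0 + 16)) - 1475)*2682 = (-50*(42 + 16) - 1475)*2682 = (-50*58 - 1475)*2682 = (-2900 - 1475)*2682 = -4375*2682 = -11733750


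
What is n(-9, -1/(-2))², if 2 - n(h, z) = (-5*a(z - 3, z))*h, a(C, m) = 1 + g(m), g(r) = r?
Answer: 17161/4 ≈ 4290.3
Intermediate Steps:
a(C, m) = 1 + m
n(h, z) = 2 - h*(-5 - 5*z) (n(h, z) = 2 - (-5*(1 + z))*h = 2 - (-5 - 5*z)*h = 2 - h*(-5 - 5*z))
n(-9, -1/(-2))² = (2 + 5*(-9)*(1 - 1/(-2)))² = (2 + 5*(-9)*(1 - 1*(-½)))² = (2 + 5*(-9)*(1 + ½))² = (2 + 5*(-9)*(3/2))² = (2 - 135/2)² = (-131/2)² = 17161/4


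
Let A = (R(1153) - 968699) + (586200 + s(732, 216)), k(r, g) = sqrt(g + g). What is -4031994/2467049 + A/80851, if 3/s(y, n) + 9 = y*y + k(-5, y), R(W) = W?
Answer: -121230838602456127831841/19088493268021355959313 - 2*sqrt(366)/7737379058146537 ≈ -6.3510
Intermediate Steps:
k(r, g) = sqrt(2)*sqrt(g) (k(r, g) = sqrt(2*g) = sqrt(2)*sqrt(g))
s(y, n) = 3/(-9 + y**2 + sqrt(2)*sqrt(y)) (s(y, n) = 3/(-9 + (y*y + sqrt(2)*sqrt(y))) = 3/(-9 + (y**2 + sqrt(2)*sqrt(y))) = 3/(-9 + y**2 + sqrt(2)*sqrt(y)))
A = -381346 + 3/(535815 + 2*sqrt(366)) (A = (1153 - 968699) + (586200 + 3/(-9 + 732**2 + sqrt(2)*sqrt(732))) = -967546 + (586200 + 3/(-9 + 535824 + sqrt(2)*(2*sqrt(183)))) = -967546 + (586200 + 3/(-9 + 535824 + 2*sqrt(366))) = -967546 + (586200 + 3/(535815 + 2*sqrt(366))) = -381346 + 3/(535815 + 2*sqrt(366)) ≈ -3.8135e+5)
-4031994/2467049 + A/80851 = -4031994/2467049 + (-36494521456316287/95699237587 - 2*sqrt(366)/95699237587)/80851 = -4031994*1/2467049 + (-36494521456316287/95699237587 - 2*sqrt(366)/95699237587)*(1/80851) = -4031994/2467049 + (-36494521456316287/7737379058146537 - 2*sqrt(366)/7737379058146537) = -121230838602456127831841/19088493268021355959313 - 2*sqrt(366)/7737379058146537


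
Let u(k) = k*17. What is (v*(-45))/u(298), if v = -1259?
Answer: 56655/5066 ≈ 11.183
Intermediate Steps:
u(k) = 17*k
(v*(-45))/u(298) = (-1259*(-45))/((17*298)) = 56655/5066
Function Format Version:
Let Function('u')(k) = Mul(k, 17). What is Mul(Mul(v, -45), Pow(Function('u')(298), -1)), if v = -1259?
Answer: Rational(56655, 5066) ≈ 11.183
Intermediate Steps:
Function('u')(k) = Mul(17, k)
Mul(Mul(v, -45), Pow(Function('u')(298), -1)) = Mul(Mul(-1259, -45), Pow(Mul(17, 298), -1)) = Mul(56655, Pow(5066, -1)) = Mul(56655, Rational(1, 5066)) = Rational(56655, 5066)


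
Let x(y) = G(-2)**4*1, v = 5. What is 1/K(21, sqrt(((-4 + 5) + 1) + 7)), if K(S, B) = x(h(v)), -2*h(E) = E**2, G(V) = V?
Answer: 1/16 ≈ 0.062500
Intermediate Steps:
h(E) = -E**2/2
x(y) = 16 (x(y) = (-2)**4*1 = 16*1 = 16)
K(S, B) = 16
1/K(21, sqrt(((-4 + 5) + 1) + 7)) = 1/16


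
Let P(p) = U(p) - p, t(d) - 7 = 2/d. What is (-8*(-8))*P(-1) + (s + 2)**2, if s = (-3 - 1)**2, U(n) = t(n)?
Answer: 708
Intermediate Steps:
t(d) = 7 + 2/d
U(n) = 7 + 2/n
s = 16 (s = (-4)**2 = 16)
P(p) = 7 - p + 2/p (P(p) = (7 + 2/p) - p = 7 - p + 2/p)
(-8*(-8))*P(-1) + (s + 2)**2 = (-8*(-8))*(7 - 1*(-1) + 2/(-1)) + (16 + 2)**2 = 64*(7 + 1 + 2*(-1)) + 18**2 = 64*(7 + 1 - 2) + 324 = 64*6 + 324 = 384 + 324 = 708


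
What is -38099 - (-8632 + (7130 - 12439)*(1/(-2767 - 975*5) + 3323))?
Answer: 134593496971/7642 ≈ 1.7612e+7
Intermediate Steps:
-38099 - (-8632 + (7130 - 12439)*(1/(-2767 - 975*5) + 3323)) = -38099 - (-8632 - 5309*(1/(-2767 - 4875) + 3323)) = -38099 - (-8632 - 5309*(1/(-7642) + 3323)) = -38099 - (-8632 - 5309*(-1/7642 + 3323)) = -38099 - (-8632 - 5309*25394365/7642) = -38099 - (-8632 - 134818683785/7642) = -38099 - 1*(-134884649529/7642) = -38099 + 134884649529/7642 = 134593496971/7642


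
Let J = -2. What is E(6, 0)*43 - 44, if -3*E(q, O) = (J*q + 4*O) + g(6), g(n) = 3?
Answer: 85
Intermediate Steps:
E(q, O) = -1 - 4*O/3 + 2*q/3 (E(q, O) = -((-2*q + 4*O) + 3)/3 = -(3 - 2*q + 4*O)/3 = -1 - 4*O/3 + 2*q/3)
E(6, 0)*43 - 44 = (-1 - 4/3*0 + (2/3)*6)*43 - 44 = (-1 + 0 + 4)*43 - 44 = 3*43 - 44 = 129 - 44 = 85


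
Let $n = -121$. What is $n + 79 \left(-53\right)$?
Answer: $-4308$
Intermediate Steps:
$n + 79 \left(-53\right) = -121 + 79 \left(-53\right) = -121 - 4187 = -4308$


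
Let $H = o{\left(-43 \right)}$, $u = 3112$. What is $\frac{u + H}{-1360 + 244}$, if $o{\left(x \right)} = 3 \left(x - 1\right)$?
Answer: $- \frac{745}{279} \approx -2.6702$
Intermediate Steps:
$o{\left(x \right)} = -3 + 3 x$ ($o{\left(x \right)} = 3 \left(-1 + x\right) = -3 + 3 x$)
$H = -132$ ($H = -3 + 3 \left(-43\right) = -3 - 129 = -132$)
$\frac{u + H}{-1360 + 244} = \frac{3112 - 132}{-1360 + 244} = \frac{2980}{-1116} = 2980 \left(- \frac{1}{1116}\right) = - \frac{745}{279}$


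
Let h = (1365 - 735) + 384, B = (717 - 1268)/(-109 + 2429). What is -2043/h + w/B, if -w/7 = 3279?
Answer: 620636181/6422 ≈ 96642.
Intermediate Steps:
w = -22953 (w = -7*3279 = -22953)
B = -19/80 (B = -551/2320 = -551*1/2320 = -19/80 ≈ -0.23750)
h = 1014 (h = 630 + 384 = 1014)
-2043/h + w/B = -2043/1014 - 22953/(-19/80) = -2043*1/1014 - 22953*(-80/19) = -681/338 + 1836240/19 = 620636181/6422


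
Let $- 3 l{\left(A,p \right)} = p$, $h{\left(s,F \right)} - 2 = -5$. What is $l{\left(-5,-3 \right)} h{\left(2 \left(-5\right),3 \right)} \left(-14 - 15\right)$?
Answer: $87$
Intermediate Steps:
$h{\left(s,F \right)} = -3$ ($h{\left(s,F \right)} = 2 - 5 = -3$)
$l{\left(A,p \right)} = - \frac{p}{3}$
$l{\left(-5,-3 \right)} h{\left(2 \left(-5\right),3 \right)} \left(-14 - 15\right) = \left(- \frac{1}{3}\right) \left(-3\right) \left(-3\right) \left(-14 - 15\right) = 1 \left(-3\right) \left(-29\right) = \left(-3\right) \left(-29\right) = 87$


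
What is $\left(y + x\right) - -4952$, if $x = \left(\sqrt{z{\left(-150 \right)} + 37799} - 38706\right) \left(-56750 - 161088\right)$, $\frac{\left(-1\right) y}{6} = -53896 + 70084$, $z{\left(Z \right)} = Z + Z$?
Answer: $8431545452 - 217838 \sqrt{37499} \approx 8.3894 \cdot 10^{9}$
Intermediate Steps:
$z{\left(Z \right)} = 2 Z$
$y = -97128$ ($y = - 6 \left(-53896 + 70084\right) = \left(-6\right) 16188 = -97128$)
$x = 8431637628 - 217838 \sqrt{37499}$ ($x = \left(\sqrt{2 \left(-150\right) + 37799} - 38706\right) \left(-56750 - 161088\right) = \left(\sqrt{-300 + 37799} - 38706\right) \left(-217838\right) = \left(\sqrt{37499} - 38706\right) \left(-217838\right) = \left(-38706 + \sqrt{37499}\right) \left(-217838\right) = 8431637628 - 217838 \sqrt{37499} \approx 8.3895 \cdot 10^{9}$)
$\left(y + x\right) - -4952 = \left(-97128 + \left(8431637628 - 217838 \sqrt{37499}\right)\right) - -4952 = \left(8431540500 - 217838 \sqrt{37499}\right) + \left(5064 - 112\right) = \left(8431540500 - 217838 \sqrt{37499}\right) + 4952 = 8431545452 - 217838 \sqrt{37499}$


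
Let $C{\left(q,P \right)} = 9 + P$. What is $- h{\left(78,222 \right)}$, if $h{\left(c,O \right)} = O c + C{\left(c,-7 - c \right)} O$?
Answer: $-444$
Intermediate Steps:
$h{\left(c,O \right)} = O c + O \left(2 - c\right)$ ($h{\left(c,O \right)} = O c + \left(9 - \left(7 + c\right)\right) O = O c + \left(2 - c\right) O = O c + O \left(2 - c\right)$)
$- h{\left(78,222 \right)} = - 2 \cdot 222 = \left(-1\right) 444 = -444$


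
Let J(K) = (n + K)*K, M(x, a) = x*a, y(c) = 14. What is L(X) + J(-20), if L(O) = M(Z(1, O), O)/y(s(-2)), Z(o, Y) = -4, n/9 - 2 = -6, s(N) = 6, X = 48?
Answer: 7744/7 ≈ 1106.3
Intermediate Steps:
n = -36 (n = 18 + 9*(-6) = 18 - 54 = -36)
M(x, a) = a*x
J(K) = K*(-36 + K) (J(K) = (-36 + K)*K = K*(-36 + K))
L(O) = -2*O/7 (L(O) = (O*(-4))/14 = -4*O*(1/14) = -2*O/7)
L(X) + J(-20) = -2/7*48 - 20*(-36 - 20) = -96/7 - 20*(-56) = -96/7 + 1120 = 7744/7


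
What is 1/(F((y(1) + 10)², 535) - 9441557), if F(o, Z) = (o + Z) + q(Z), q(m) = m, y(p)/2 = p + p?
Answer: -1/9440291 ≈ -1.0593e-7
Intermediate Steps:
y(p) = 4*p (y(p) = 2*(p + p) = 2*(2*p) = 4*p)
F(o, Z) = o + 2*Z (F(o, Z) = (o + Z) + Z = (Z + o) + Z = o + 2*Z)
1/(F((y(1) + 10)², 535) - 9441557) = 1/(((4*1 + 10)² + 2*535) - 9441557) = 1/(((4 + 10)² + 1070) - 9441557) = 1/((14² + 1070) - 9441557) = 1/((196 + 1070) - 9441557) = 1/(1266 - 9441557) = 1/(-9440291) = -1/9440291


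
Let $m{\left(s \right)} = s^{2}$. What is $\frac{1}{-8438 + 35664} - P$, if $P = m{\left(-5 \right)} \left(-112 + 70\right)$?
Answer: $\frac{28587301}{27226} \approx 1050.0$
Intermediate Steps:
$P = -1050$ ($P = \left(-5\right)^{2} \left(-112 + 70\right) = 25 \left(-42\right) = -1050$)
$\frac{1}{-8438 + 35664} - P = \frac{1}{-8438 + 35664} - -1050 = \frac{1}{27226} + 1050 = \frac{28587301}{27226}$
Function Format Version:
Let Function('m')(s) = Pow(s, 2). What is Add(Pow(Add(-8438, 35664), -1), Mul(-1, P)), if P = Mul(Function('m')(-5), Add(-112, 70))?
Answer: Rational(28587301, 27226) ≈ 1050.0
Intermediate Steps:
P = -1050 (P = Mul(Pow(-5, 2), Add(-112, 70)) = Mul(25, -42) = -1050)
Add(Pow(Add(-8438, 35664), -1), Mul(-1, P)) = Add(Pow(Add(-8438, 35664), -1), Mul(-1, -1050)) = Add(Pow(27226, -1), 1050) = Add(Rational(1, 27226), 1050) = Rational(28587301, 27226)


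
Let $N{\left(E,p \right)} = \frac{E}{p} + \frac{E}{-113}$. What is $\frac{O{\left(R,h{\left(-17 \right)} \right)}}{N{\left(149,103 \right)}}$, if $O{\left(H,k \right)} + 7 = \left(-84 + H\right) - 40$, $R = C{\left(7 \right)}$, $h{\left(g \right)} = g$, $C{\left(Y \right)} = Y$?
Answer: $- \frac{721618}{745} \approx -968.62$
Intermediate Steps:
$N{\left(E,p \right)} = - \frac{E}{113} + \frac{E}{p}$ ($N{\left(E,p \right)} = \frac{E}{p} + E \left(- \frac{1}{113}\right) = \frac{E}{p} - \frac{E}{113} = - \frac{E}{113} + \frac{E}{p}$)
$R = 7$
$O{\left(H,k \right)} = -131 + H$ ($O{\left(H,k \right)} = -7 + \left(\left(-84 + H\right) - 40\right) = -7 + \left(-124 + H\right) = -131 + H$)
$\frac{O{\left(R,h{\left(-17 \right)} \right)}}{N{\left(149,103 \right)}} = \frac{-131 + 7}{\left(- \frac{1}{113}\right) 149 + \frac{149}{103}} = - \frac{124}{- \frac{149}{113} + 149 \cdot \frac{1}{103}} = - \frac{124}{- \frac{149}{113} + \frac{149}{103}} = - \frac{124}{\frac{1490}{11639}} = \left(-124\right) \frac{11639}{1490} = - \frac{721618}{745}$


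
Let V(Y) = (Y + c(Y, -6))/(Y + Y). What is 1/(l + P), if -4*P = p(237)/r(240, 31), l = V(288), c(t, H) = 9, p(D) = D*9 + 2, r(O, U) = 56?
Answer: -64/577 ≈ -0.11092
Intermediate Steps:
p(D) = 2 + 9*D (p(D) = 9*D + 2 = 2 + 9*D)
V(Y) = (9 + Y)/(2*Y) (V(Y) = (Y + 9)/(Y + Y) = (9 + Y)/((2*Y)) = (9 + Y)*(1/(2*Y)) = (9 + Y)/(2*Y))
l = 33/64 (l = (1/2)*(9 + 288)/288 = (1/2)*(1/288)*297 = 33/64 ≈ 0.51563)
P = -305/32 (P = -(2 + 9*237)/(4*56) = -(2 + 2133)/(4*56) = -2135/(4*56) = -1/4*305/8 = -305/32 ≈ -9.5313)
1/(l + P) = 1/(33/64 - 305/32) = 1/(-577/64) = -64/577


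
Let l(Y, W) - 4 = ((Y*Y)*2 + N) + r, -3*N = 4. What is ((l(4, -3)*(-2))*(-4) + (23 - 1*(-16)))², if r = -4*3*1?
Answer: 436921/9 ≈ 48547.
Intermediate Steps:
N = -4/3 (N = -⅓*4 = -4/3 ≈ -1.3333)
r = -12 (r = -12*1 = -12)
l(Y, W) = -28/3 + 2*Y² (l(Y, W) = 4 + (((Y*Y)*2 - 4/3) - 12) = 4 + ((Y²*2 - 4/3) - 12) = 4 + ((2*Y² - 4/3) - 12) = 4 + ((-4/3 + 2*Y²) - 12) = 4 + (-40/3 + 2*Y²) = -28/3 + 2*Y²)
((l(4, -3)*(-2))*(-4) + (23 - 1*(-16)))² = (((-28/3 + 2*4²)*(-2))*(-4) + (23 - 1*(-16)))² = (((-28/3 + 2*16)*(-2))*(-4) + (23 + 16))² = (((-28/3 + 32)*(-2))*(-4) + 39)² = (((68/3)*(-2))*(-4) + 39)² = (-136/3*(-4) + 39)² = (544/3 + 39)² = (661/3)² = 436921/9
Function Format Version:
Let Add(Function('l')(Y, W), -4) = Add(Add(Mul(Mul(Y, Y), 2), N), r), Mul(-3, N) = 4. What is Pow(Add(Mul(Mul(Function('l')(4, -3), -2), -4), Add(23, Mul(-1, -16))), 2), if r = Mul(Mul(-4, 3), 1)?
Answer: Rational(436921, 9) ≈ 48547.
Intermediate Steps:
N = Rational(-4, 3) (N = Mul(Rational(-1, 3), 4) = Rational(-4, 3) ≈ -1.3333)
r = -12 (r = Mul(-12, 1) = -12)
Function('l')(Y, W) = Add(Rational(-28, 3), Mul(2, Pow(Y, 2))) (Function('l')(Y, W) = Add(4, Add(Add(Mul(Mul(Y, Y), 2), Rational(-4, 3)), -12)) = Add(4, Add(Add(Mul(Pow(Y, 2), 2), Rational(-4, 3)), -12)) = Add(4, Add(Add(Mul(2, Pow(Y, 2)), Rational(-4, 3)), -12)) = Add(4, Add(Add(Rational(-4, 3), Mul(2, Pow(Y, 2))), -12)) = Add(4, Add(Rational(-40, 3), Mul(2, Pow(Y, 2)))) = Add(Rational(-28, 3), Mul(2, Pow(Y, 2))))
Pow(Add(Mul(Mul(Function('l')(4, -3), -2), -4), Add(23, Mul(-1, -16))), 2) = Pow(Add(Mul(Mul(Add(Rational(-28, 3), Mul(2, Pow(4, 2))), -2), -4), Add(23, Mul(-1, -16))), 2) = Pow(Add(Mul(Mul(Add(Rational(-28, 3), Mul(2, 16)), -2), -4), Add(23, 16)), 2) = Pow(Add(Mul(Mul(Add(Rational(-28, 3), 32), -2), -4), 39), 2) = Pow(Add(Mul(Mul(Rational(68, 3), -2), -4), 39), 2) = Pow(Add(Mul(Rational(-136, 3), -4), 39), 2) = Pow(Add(Rational(544, 3), 39), 2) = Pow(Rational(661, 3), 2) = Rational(436921, 9)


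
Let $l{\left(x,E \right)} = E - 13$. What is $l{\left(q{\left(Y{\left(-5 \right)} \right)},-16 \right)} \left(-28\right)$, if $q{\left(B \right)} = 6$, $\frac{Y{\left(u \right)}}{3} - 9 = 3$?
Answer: $812$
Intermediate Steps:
$Y{\left(u \right)} = 36$ ($Y{\left(u \right)} = 27 + 3 \cdot 3 = 27 + 9 = 36$)
$l{\left(x,E \right)} = -13 + E$
$l{\left(q{\left(Y{\left(-5 \right)} \right)},-16 \right)} \left(-28\right) = \left(-13 - 16\right) \left(-28\right) = \left(-29\right) \left(-28\right) = 812$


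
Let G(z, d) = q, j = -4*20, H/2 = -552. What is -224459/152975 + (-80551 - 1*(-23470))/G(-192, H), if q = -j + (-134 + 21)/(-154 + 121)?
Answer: -288772812802/421140175 ≈ -685.69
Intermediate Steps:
H = -1104 (H = 2*(-552) = -1104)
j = -80
q = 2753/33 (q = -1*(-80) + (-134 + 21)/(-154 + 121) = 80 - 113/(-33) = 80 - 113*(-1/33) = 80 + 113/33 = 2753/33 ≈ 83.424)
G(z, d) = 2753/33
-224459/152975 + (-80551 - 1*(-23470))/G(-192, H) = -224459/152975 + (-80551 - 1*(-23470))/(2753/33) = -224459*1/152975 + (-80551 + 23470)*(33/2753) = -224459/152975 - 57081*33/2753 = -224459/152975 - 1883673/2753 = -288772812802/421140175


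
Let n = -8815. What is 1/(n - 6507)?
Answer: -1/15322 ≈ -6.5266e-5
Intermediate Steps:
1/(n - 6507) = 1/(-8815 - 6507) = 1/(-15322) = -1/15322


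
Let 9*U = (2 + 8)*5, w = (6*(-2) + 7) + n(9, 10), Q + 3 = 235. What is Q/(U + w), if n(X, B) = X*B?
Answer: 2088/815 ≈ 2.5620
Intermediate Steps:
Q = 232 (Q = -3 + 235 = 232)
n(X, B) = B*X
w = 85 (w = (6*(-2) + 7) + 10*9 = (-12 + 7) + 90 = -5 + 90 = 85)
U = 50/9 (U = ((2 + 8)*5)/9 = (10*5)/9 = (⅑)*50 = 50/9 ≈ 5.5556)
Q/(U + w) = 232/(50/9 + 85) = 232/(815/9) = (9/815)*232 = 2088/815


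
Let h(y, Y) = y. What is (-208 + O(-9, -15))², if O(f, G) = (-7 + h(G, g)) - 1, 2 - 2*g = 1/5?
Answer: 53361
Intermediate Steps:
g = 9/10 (g = 1 - ½/5 = 1 - ½*⅕ = 1 - ⅒ = 9/10 ≈ 0.90000)
O(f, G) = -8 + G (O(f, G) = (-7 + G) - 1 = -8 + G)
(-208 + O(-9, -15))² = (-208 + (-8 - 15))² = (-208 - 23)² = (-231)² = 53361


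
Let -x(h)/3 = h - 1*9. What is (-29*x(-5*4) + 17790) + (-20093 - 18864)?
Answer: -23690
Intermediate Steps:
x(h) = 27 - 3*h (x(h) = -3*(h - 1*9) = -3*(h - 9) = -3*(-9 + h) = 27 - 3*h)
(-29*x(-5*4) + 17790) + (-20093 - 18864) = (-29*(27 - (-15)*4) + 17790) + (-20093 - 18864) = (-29*(27 - 3*(-20)) + 17790) - 38957 = (-29*(27 + 60) + 17790) - 38957 = (-29*87 + 17790) - 38957 = (-2523 + 17790) - 38957 = 15267 - 38957 = -23690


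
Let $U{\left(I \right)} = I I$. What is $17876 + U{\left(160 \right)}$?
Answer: $43476$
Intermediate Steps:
$U{\left(I \right)} = I^{2}$
$17876 + U{\left(160 \right)} = 17876 + 160^{2} = 17876 + 25600 = 43476$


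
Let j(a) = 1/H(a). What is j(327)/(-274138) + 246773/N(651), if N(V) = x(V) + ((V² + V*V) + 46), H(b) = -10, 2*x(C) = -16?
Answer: 33824970719/116185167160 ≈ 0.29113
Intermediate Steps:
x(C) = -8 (x(C) = (½)*(-16) = -8)
j(a) = -⅒ (j(a) = 1/(-10) = -⅒)
N(V) = 38 + 2*V² (N(V) = -8 + ((V² + V*V) + 46) = -8 + ((V² + V²) + 46) = -8 + (2*V² + 46) = -8 + (46 + 2*V²) = 38 + 2*V²)
j(327)/(-274138) + 246773/N(651) = -⅒/(-274138) + 246773/(38 + 2*651²) = -⅒*(-1/274138) + 246773/(38 + 2*423801) = 1/2741380 + 246773/(38 + 847602) = 1/2741380 + 246773/847640 = 33824970719/116185167160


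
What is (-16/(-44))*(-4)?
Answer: -16/11 ≈ -1.4545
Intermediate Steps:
(-16/(-44))*(-4) = -1/44*(-16)*(-4) = (4/11)*(-4) = -16/11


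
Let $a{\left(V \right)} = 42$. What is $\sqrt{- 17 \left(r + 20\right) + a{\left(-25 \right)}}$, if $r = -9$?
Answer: $i \sqrt{145} \approx 12.042 i$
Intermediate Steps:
$\sqrt{- 17 \left(r + 20\right) + a{\left(-25 \right)}} = \sqrt{- 17 \left(-9 + 20\right) + 42} = \sqrt{\left(-17\right) 11 + 42} = \sqrt{-187 + 42} = \sqrt{-145} = i \sqrt{145}$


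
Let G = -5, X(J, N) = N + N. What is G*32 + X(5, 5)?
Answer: -150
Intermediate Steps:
X(J, N) = 2*N
G*32 + X(5, 5) = -5*32 + 2*5 = -160 + 10 = -150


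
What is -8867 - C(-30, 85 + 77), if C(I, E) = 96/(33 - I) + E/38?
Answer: -3540242/399 ≈ -8872.8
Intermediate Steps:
C(I, E) = 96/(33 - I) + E/38 (C(I, E) = 96/(33 - I) + E*(1/38) = 96/(33 - I) + E/38)
-8867 - C(-30, 85 + 77) = -8867 - (-3648 - 33*(85 + 77) + (85 + 77)*(-30))/(38*(-33 - 30)) = -8867 - (-3648 - 33*162 + 162*(-30))/(38*(-63)) = -8867 - (-1)*(-3648 - 5346 - 4860)/(38*63) = -8867 - (-1)*(-13854)/(38*63) = -8867 - 1*2309/399 = -8867 - 2309/399 = -3540242/399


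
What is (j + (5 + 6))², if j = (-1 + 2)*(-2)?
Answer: 81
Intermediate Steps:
j = -2 (j = 1*(-2) = -2)
(j + (5 + 6))² = (-2 + (5 + 6))² = (-2 + 11)² = 9² = 81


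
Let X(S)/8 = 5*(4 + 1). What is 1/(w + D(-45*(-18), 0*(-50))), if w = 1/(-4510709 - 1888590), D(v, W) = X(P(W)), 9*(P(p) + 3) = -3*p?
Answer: 6399299/1279859799 ≈ 0.0050000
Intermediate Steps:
P(p) = -3 - p/3 (P(p) = -3 + (-3*p)/9 = -3 - p/3)
X(S) = 200 (X(S) = 8*(5*(4 + 1)) = 8*(5*5) = 8*25 = 200)
D(v, W) = 200
w = -1/6399299 (w = 1/(-6399299) = -1/6399299 ≈ -1.5627e-7)
1/(w + D(-45*(-18), 0*(-50))) = 1/(-1/6399299 + 200) = 1/(1279859799/6399299) = 6399299/1279859799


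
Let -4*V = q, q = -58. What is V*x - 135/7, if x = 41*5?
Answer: 41345/14 ≈ 2953.2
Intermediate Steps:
x = 205
V = 29/2 (V = -1/4*(-58) = 29/2 ≈ 14.500)
V*x - 135/7 = (29/2)*205 - 135/7 = 5945/2 - 135*1/7 = 5945/2 - 135/7 = 41345/14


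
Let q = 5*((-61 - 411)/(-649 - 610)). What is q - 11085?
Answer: -13953655/1259 ≈ -11083.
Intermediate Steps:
q = 2360/1259 (q = 5*(-472/(-1259)) = 5*(-472*(-1/1259)) = 5*(472/1259) = 2360/1259 ≈ 1.8745)
q - 11085 = 2360/1259 - 11085 = -13953655/1259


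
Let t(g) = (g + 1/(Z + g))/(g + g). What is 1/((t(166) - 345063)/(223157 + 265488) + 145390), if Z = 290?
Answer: 73976943840/10755455625195601 ≈ 6.8781e-6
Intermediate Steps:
t(g) = (g + 1/(290 + g))/(2*g) (t(g) = (g + 1/(290 + g))/(g + g) = (g + 1/(290 + g))/((2*g)) = (g + 1/(290 + g))*(1/(2*g)) = (g + 1/(290 + g))/(2*g))
1/((t(166) - 345063)/(223157 + 265488) + 145390) = 1/(((½)*(1 + 166² + 290*166)/(166*(290 + 166)) - 345063)/(223157 + 265488) + 145390) = 1/(((½)*(1/166)*(1 + 27556 + 48140)/456 - 345063)/488645 + 145390) = 1/(((½)*(1/166)*(1/456)*75697 - 345063)*(1/488645) + 145390) = 1/((75697/151392 - 345063)*(1/488645) + 145390) = 1/(-52239701999/151392*1/488645 + 145390) = 1/(-52239701999/73976943840 + 145390) = 1/(10755455625195601/73976943840) = 73976943840/10755455625195601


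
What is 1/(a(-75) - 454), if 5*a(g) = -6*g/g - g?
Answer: -5/2201 ≈ -0.0022717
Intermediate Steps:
a(g) = -6/5 - g/5 (a(g) = (-6*g/g - g)/5 = (-6*1 - g)/5 = (-6 - g)/5 = -6/5 - g/5)
1/(a(-75) - 454) = 1/((-6/5 - ⅕*(-75)) - 454) = 1/((-6/5 + 15) - 454) = 1/(69/5 - 454) = 1/(-2201/5) = -5/2201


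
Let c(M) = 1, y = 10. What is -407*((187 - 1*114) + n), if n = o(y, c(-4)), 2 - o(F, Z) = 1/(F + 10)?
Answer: -610093/20 ≈ -30505.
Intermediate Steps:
o(F, Z) = 2 - 1/(10 + F) (o(F, Z) = 2 - 1/(F + 10) = 2 - 1/(10 + F))
n = 39/20 (n = (19 + 2*10)/(10 + 10) = (19 + 20)/20 = (1/20)*39 = 39/20 ≈ 1.9500)
-407*((187 - 1*114) + n) = -407*((187 - 1*114) + 39/20) = -407*((187 - 114) + 39/20) = -407*(73 + 39/20) = -407*1499/20 = -610093/20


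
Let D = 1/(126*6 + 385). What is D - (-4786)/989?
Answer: 5461815/1128449 ≈ 4.8401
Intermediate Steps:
D = 1/1141 (D = 1/(756 + 385) = 1/1141 ≈ 0.00087642)
D - (-4786)/989 = 1/1141 - (-4786)/989 = 1/1141 - 1*(-4786/989) = 1/1141 + 4786/989 = 5461815/1128449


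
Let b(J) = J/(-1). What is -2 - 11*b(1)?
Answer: 9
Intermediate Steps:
b(J) = -J (b(J) = J*(-1) = -J)
-2 - 11*b(1) = -2 - (-11) = -2 - 11*(-1) = -2 + 11 = 9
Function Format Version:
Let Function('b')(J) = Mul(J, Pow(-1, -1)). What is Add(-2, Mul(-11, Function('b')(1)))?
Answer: 9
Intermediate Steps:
Function('b')(J) = Mul(-1, J) (Function('b')(J) = Mul(J, -1) = Mul(-1, J))
Add(-2, Mul(-11, Function('b')(1))) = Add(-2, Mul(-11, Mul(-1, 1))) = Add(-2, Mul(-11, -1)) = Add(-2, 11) = 9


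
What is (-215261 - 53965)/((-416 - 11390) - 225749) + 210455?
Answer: 5554989639/26395 ≈ 2.1046e+5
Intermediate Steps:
(-215261 - 53965)/((-416 - 11390) - 225749) + 210455 = -269226/(-11806 - 225749) + 210455 = -269226/(-237555) + 210455 = -269226*(-1/237555) + 210455 = 29914/26395 + 210455 = 5554989639/26395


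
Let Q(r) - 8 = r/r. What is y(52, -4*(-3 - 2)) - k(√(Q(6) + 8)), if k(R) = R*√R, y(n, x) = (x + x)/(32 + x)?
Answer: 10/13 - 17^(¾) ≈ -7.6029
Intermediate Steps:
Q(r) = 9 (Q(r) = 8 + r/r = 8 + 1 = 9)
y(n, x) = 2*x/(32 + x) (y(n, x) = (2*x)/(32 + x) = 2*x/(32 + x))
k(R) = R^(3/2)
y(52, -4*(-3 - 2)) - k(√(Q(6) + 8)) = 2*(-4*(-3 - 2))/(32 - 4*(-3 - 2)) - (√(9 + 8))^(3/2) = 2*(-4*(-5))/(32 - 4*(-5)) - (√17)^(3/2) = 2*20/(32 + 20) - 17^(¾) = 2*20/52 - 17^(¾) = 2*20*(1/52) - 17^(¾) = 10/13 - 17^(¾)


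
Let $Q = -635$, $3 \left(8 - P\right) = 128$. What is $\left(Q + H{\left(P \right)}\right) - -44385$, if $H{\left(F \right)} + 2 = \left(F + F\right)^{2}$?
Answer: $\frac{436996}{9} \approx 48555.0$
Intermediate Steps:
$P = - \frac{104}{3}$ ($P = 8 - \frac{128}{3} = - \frac{104}{3} \approx -34.667$)
$H{\left(F \right)} = -2 + 4 F^{2}$ ($H{\left(F \right)} = -2 + \left(F + F\right)^{2} = -2 + \left(2 F\right)^{2} = -2 + 4 F^{2}$)
$\left(Q + H{\left(P \right)}\right) - -44385 = \left(-635 - \left(2 - 4 \left(- \frac{104}{3}\right)^{2}\right)\right) - -44385 = \left(-635 + \left(-2 + 4 \cdot \frac{10816}{9}\right)\right) + 44385 = \left(-635 + \left(-2 + \frac{43264}{9}\right)\right) + 44385 = \left(-635 + \frac{43246}{9}\right) + 44385 = \frac{37531}{9} + 44385 = \frac{436996}{9}$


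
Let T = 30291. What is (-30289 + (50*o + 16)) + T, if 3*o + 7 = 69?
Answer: 3154/3 ≈ 1051.3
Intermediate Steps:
o = 62/3 (o = -7/3 + (⅓)*69 = -7/3 + 23 = 62/3 ≈ 20.667)
(-30289 + (50*o + 16)) + T = (-30289 + (50*(62/3) + 16)) + 30291 = (-30289 + (3100/3 + 16)) + 30291 = (-30289 + 3148/3) + 30291 = -87719/3 + 30291 = 3154/3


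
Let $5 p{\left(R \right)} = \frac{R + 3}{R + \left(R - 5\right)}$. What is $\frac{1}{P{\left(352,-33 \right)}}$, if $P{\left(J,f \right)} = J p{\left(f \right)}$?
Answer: $\frac{71}{2112} \approx 0.033617$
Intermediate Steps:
$p{\left(R \right)} = \frac{3 + R}{5 \left(-5 + 2 R\right)}$ ($p{\left(R \right)} = \frac{\left(R + 3\right) \frac{1}{R + \left(R - 5\right)}}{5} = \frac{\left(3 + R\right) \frac{1}{R + \left(-5 + R\right)}}{5} = \frac{\left(3 + R\right) \frac{1}{-5 + 2 R}}{5} = \frac{\frac{1}{-5 + 2 R} \left(3 + R\right)}{5} = \frac{3 + R}{5 \left(-5 + 2 R\right)}$)
$P{\left(J,f \right)} = \frac{J \left(3 + f\right)}{5 \left(-5 + 2 f\right)}$ ($P{\left(J,f \right)} = J \frac{3 + f}{5 \left(-5 + 2 f\right)} = \frac{J \left(3 + f\right)}{5 \left(-5 + 2 f\right)}$)
$\frac{1}{P{\left(352,-33 \right)}} = \frac{1}{\frac{1}{5} \cdot 352 \frac{1}{-5 + 2 \left(-33\right)} \left(3 - 33\right)} = \frac{1}{\frac{1}{5} \cdot 352 \frac{1}{-5 - 66} \left(-30\right)} = \frac{1}{\frac{1}{5} \cdot 352 \frac{1}{-71} \left(-30\right)} = \frac{1}{\frac{1}{5} \cdot 352 \left(- \frac{1}{71}\right) \left(-30\right)} = \frac{1}{\frac{2112}{71}} = \frac{71}{2112}$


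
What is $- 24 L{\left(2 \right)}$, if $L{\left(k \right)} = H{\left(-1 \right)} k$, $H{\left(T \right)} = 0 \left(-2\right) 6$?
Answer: $0$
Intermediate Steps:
$H{\left(T \right)} = 0$ ($H{\left(T \right)} = 0 \cdot 6 = 0$)
$L{\left(k \right)} = 0$ ($L{\left(k \right)} = 0 k = 0$)
$- 24 L{\left(2 \right)} = \left(-24\right) 0 = 0$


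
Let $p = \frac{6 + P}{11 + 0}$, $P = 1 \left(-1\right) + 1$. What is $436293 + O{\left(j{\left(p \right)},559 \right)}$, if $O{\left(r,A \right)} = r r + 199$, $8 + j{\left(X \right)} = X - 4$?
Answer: $\frac{52831408}{121} \approx 4.3662 \cdot 10^{5}$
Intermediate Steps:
$P = 0$ ($P = -1 + 1 = 0$)
$p = \frac{6}{11}$ ($p = \frac{6 + 0}{11 + 0} = \frac{6}{11} \approx 0.54545$)
$j{\left(X \right)} = -12 + X$ ($j{\left(X \right)} = -8 + \left(X - 4\right) = -8 + \left(-4 + X\right) = -12 + X$)
$O{\left(r,A \right)} = 199 + r^{2}$ ($O{\left(r,A \right)} = r^{2} + 199 = 199 + r^{2}$)
$436293 + O{\left(j{\left(p \right)},559 \right)} = 436293 + \left(199 + \left(-12 + \frac{6}{11}\right)^{2}\right) = 436293 + \left(199 + \left(- \frac{126}{11}\right)^{2}\right) = 436293 + \left(199 + \frac{15876}{121}\right) = 436293 + \frac{39955}{121} = \frac{52831408}{121}$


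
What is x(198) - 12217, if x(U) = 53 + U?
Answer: -11966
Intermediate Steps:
x(198) - 12217 = (53 + 198) - 12217 = 251 - 12217 = -11966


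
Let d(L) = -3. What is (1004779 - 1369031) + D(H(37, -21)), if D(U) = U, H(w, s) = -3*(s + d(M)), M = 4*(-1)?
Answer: -364180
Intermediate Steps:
M = -4
H(w, s) = 9 - 3*s (H(w, s) = -3*(s - 3) = -3*(-3 + s) = 9 - 3*s)
(1004779 - 1369031) + D(H(37, -21)) = (1004779 - 1369031) + (9 - 3*(-21)) = -364252 + (9 + 63) = -364252 + 72 = -364180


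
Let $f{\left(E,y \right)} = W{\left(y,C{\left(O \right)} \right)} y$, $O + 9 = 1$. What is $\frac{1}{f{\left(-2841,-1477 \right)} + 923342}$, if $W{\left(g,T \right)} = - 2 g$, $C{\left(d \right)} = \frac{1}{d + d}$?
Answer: $- \frac{1}{3439716} \approx -2.9072 \cdot 10^{-7}$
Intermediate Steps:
$O = -8$ ($O = -9 + 1 = -8$)
$C{\left(d \right)} = \frac{1}{2 d}$
$f{\left(E,y \right)} = - 2 y^{2}$ ($f{\left(E,y \right)} = - 2 y y = - 2 y^{2}$)
$\frac{1}{f{\left(-2841,-1477 \right)} + 923342} = \frac{1}{- 2 \left(-1477\right)^{2} + 923342} = \frac{1}{\left(-2\right) 2181529 + 923342} = \frac{1}{-4363058 + 923342} = \frac{1}{-3439716} = - \frac{1}{3439716}$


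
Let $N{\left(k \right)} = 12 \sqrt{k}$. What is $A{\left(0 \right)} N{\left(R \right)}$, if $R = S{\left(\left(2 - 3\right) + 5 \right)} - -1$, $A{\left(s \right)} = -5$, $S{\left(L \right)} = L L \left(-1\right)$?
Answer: $- 60 i \sqrt{15} \approx - 232.38 i$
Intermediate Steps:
$S{\left(L \right)} = - L^{2}$ ($S{\left(L \right)} = L^{2} \left(-1\right) = - L^{2}$)
$R = -15$ ($R = - \left(\left(2 - 3\right) + 5\right)^{2} - -1 = - \left(-1 + 5\right)^{2} + 1 = - 4^{2} + 1 = \left(-1\right) 16 + 1 = -16 + 1 = -15$)
$A{\left(0 \right)} N{\left(R \right)} = - 5 \cdot 12 \sqrt{-15} = - 5 \cdot 12 i \sqrt{15} = - 60 i \sqrt{15}$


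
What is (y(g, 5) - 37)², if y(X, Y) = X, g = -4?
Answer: 1681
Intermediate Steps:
(y(g, 5) - 37)² = (-4 - 37)² = (-41)² = 1681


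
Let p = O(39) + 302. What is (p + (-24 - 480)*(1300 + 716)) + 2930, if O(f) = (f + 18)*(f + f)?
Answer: -1008386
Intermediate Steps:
O(f) = 2*f*(18 + f) (O(f) = (18 + f)*(2*f) = 2*f*(18 + f))
p = 4748 (p = 2*39*(18 + 39) + 302 = 2*39*57 + 302 = 4446 + 302 = 4748)
(p + (-24 - 480)*(1300 + 716)) + 2930 = (4748 + (-24 - 480)*(1300 + 716)) + 2930 = (4748 - 504*2016) + 2930 = (4748 - 1016064) + 2930 = -1011316 + 2930 = -1008386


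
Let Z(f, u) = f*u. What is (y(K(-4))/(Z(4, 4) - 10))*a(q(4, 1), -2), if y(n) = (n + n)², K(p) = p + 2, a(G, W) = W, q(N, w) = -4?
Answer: -16/3 ≈ -5.3333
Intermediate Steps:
K(p) = 2 + p
y(n) = 4*n² (y(n) = (2*n)² = 4*n²)
(y(K(-4))/(Z(4, 4) - 10))*a(q(4, 1), -2) = ((4*(2 - 4)²)/(4*4 - 10))*(-2) = ((4*(-2)²)/(16 - 10))*(-2) = ((4*4)/6)*(-2) = ((⅙)*16)*(-2) = (8/3)*(-2) = -16/3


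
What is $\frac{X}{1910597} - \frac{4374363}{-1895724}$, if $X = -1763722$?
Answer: $\frac{35561097163}{25687692108} \approx 1.3844$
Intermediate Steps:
$\frac{X}{1910597} - \frac{4374363}{-1895724} = - \frac{1763722}{1910597} - \frac{4374363}{-1895724} = \left(-1763722\right) \frac{1}{1910597} - - \frac{1458121}{631908} = - \frac{37526}{40651} + \frac{1458121}{631908} = \frac{35561097163}{25687692108}$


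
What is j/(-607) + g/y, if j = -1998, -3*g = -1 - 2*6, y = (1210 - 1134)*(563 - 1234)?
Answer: 305662133/92863716 ≈ 3.2915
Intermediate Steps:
y = -50996 (y = 76*(-671) = -50996)
g = 13/3 (g = -(-1 - 2*6)/3 = -(-1 - 12)/3 = -1/3*(-13) = 13/3 ≈ 4.3333)
j/(-607) + g/y = -1998/(-607) + (13/3)/(-50996) = -1998*(-1/607) + (13/3)*(-1/50996) = 1998/607 - 13/152988 = 305662133/92863716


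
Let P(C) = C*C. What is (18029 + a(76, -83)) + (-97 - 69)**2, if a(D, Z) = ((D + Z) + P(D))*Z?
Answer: -433242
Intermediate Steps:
P(C) = C**2
a(D, Z) = Z*(D + Z + D**2) (a(D, Z) = ((D + Z) + D**2)*Z = (D + Z + D**2)*Z = Z*(D + Z + D**2))
(18029 + a(76, -83)) + (-97 - 69)**2 = (18029 - 83*(76 - 83 + 76**2)) + (-97 - 69)**2 = (18029 - 83*(76 - 83 + 5776)) + (-166)**2 = (18029 - 83*5769) + 27556 = (18029 - 478827) + 27556 = -460798 + 27556 = -433242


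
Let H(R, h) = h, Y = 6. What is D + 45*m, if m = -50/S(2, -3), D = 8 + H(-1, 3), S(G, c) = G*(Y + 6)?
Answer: -331/4 ≈ -82.750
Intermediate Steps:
S(G, c) = 12*G (S(G, c) = G*(6 + 6) = G*12 = 12*G)
D = 11 (D = 8 + 3 = 11)
m = -25/12 (m = -50/(12*2) = -50/24 = -50*1/24 = -25/12 ≈ -2.0833)
D + 45*m = 11 + 45*(-25/12) = 11 - 375/4 = -331/4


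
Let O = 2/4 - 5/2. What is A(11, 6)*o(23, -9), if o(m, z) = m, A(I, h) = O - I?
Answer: -299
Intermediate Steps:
O = -2 (O = 2*(1/4) - 5*1/2 = 1/2 - 5/2 = -2)
A(I, h) = -2 - I
A(11, 6)*o(23, -9) = (-2 - 1*11)*23 = (-2 - 11)*23 = -13*23 = -299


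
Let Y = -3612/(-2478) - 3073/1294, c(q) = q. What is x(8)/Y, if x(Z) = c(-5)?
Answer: 381730/70023 ≈ 5.4515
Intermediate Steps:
x(Z) = -5
Y = -70023/76346 (Y = -3612*(-1/2478) - 3073*1/1294 = 86/59 - 3073/1294 = -70023/76346 ≈ -0.91718)
x(8)/Y = -5/(-70023/76346) = -5*(-76346/70023) = 381730/70023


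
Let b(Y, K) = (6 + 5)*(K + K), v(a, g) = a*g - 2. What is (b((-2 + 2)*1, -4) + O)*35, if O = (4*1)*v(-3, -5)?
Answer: -1260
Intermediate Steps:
v(a, g) = -2 + a*g
b(Y, K) = 22*K (b(Y, K) = 11*(2*K) = 22*K)
O = 52 (O = (4*1)*(-2 - 3*(-5)) = 4*(-2 + 15) = 4*13 = 52)
(b((-2 + 2)*1, -4) + O)*35 = (22*(-4) + 52)*35 = (-88 + 52)*35 = -36*35 = -1260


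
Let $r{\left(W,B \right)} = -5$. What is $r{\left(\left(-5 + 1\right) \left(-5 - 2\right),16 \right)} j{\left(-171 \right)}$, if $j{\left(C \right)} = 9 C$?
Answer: $7695$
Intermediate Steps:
$r{\left(\left(-5 + 1\right) \left(-5 - 2\right),16 \right)} j{\left(-171 \right)} = - 5 \cdot 9 \left(-171\right) = \left(-5\right) \left(-1539\right) = 7695$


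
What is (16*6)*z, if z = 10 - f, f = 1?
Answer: 864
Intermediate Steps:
z = 9 (z = 10 - 1*1 = 10 - 1 = 9)
(16*6)*z = (16*6)*9 = 96*9 = 864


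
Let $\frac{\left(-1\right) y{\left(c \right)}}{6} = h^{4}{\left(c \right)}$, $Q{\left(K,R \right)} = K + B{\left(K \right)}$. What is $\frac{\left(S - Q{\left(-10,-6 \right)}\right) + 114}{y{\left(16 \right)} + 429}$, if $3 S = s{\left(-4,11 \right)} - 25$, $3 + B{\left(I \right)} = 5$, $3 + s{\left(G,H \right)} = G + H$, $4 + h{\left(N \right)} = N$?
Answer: $- \frac{115}{123987} \approx -0.00092752$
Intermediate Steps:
$h{\left(N \right)} = -4 + N$
$s{\left(G,H \right)} = -3 + G + H$ ($s{\left(G,H \right)} = -3 + \left(G + H\right) = -3 + G + H$)
$B{\left(I \right)} = 2$ ($B{\left(I \right)} = -3 + 5 = 2$)
$S = -7$ ($S = \frac{\left(-3 - 4 + 11\right) - 25}{3} = \frac{4 - 25}{3} = \frac{1}{3} \left(-21\right) = -7$)
$Q{\left(K,R \right)} = 2 + K$ ($Q{\left(K,R \right)} = K + 2 = 2 + K$)
$y{\left(c \right)} = - 6 \left(-4 + c\right)^{4}$
$\frac{\left(S - Q{\left(-10,-6 \right)}\right) + 114}{y{\left(16 \right)} + 429} = \frac{\left(-7 - \left(2 - 10\right)\right) + 114}{- 6 \left(-4 + 16\right)^{4} + 429} = \frac{\left(-7 - -8\right) + 114}{- 6 \cdot 12^{4} + 429} = \frac{\left(-7 + 8\right) + 114}{\left(-6\right) 20736 + 429} = \frac{1 + 114}{-124416 + 429} = \frac{115}{-123987} = 115 \left(- \frac{1}{123987}\right) = - \frac{115}{123987}$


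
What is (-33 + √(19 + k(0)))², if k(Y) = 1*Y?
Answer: (33 - √19)² ≈ 820.31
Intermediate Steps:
k(Y) = Y
(-33 + √(19 + k(0)))² = (-33 + √(19 + 0))² = (-33 + √19)²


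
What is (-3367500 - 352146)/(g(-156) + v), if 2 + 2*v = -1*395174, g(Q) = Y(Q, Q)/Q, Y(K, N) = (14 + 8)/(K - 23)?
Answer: 51933697452/2758723645 ≈ 18.825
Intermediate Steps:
Y(K, N) = 22/(-23 + K)
g(Q) = 22/(Q*(-23 + Q)) (g(Q) = (22/(-23 + Q))/Q = 22/(Q*(-23 + Q)))
v = -197588 (v = -1 + (-1*395174)/2 = -1 + (1/2)*(-395174) = -1 - 197587 = -197588)
(-3367500 - 352146)/(g(-156) + v) = (-3367500 - 352146)/(22/(-156*(-23 - 156)) - 197588) = -3719646/(22*(-1/156)/(-179) - 197588) = -3719646/(22*(-1/156)*(-1/179) - 197588) = -3719646/(11/13962 - 197588) = -3719646/(-2758723645/13962) = -3719646*(-13962/2758723645) = 51933697452/2758723645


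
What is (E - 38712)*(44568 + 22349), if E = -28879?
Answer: -4522986947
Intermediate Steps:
(E - 38712)*(44568 + 22349) = (-28879 - 38712)*(44568 + 22349) = -67591*66917 = -4522986947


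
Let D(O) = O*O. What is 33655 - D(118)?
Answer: 19731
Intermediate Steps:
D(O) = O**2
33655 - D(118) = 33655 - 1*118**2 = 33655 - 1*13924 = 33655 - 13924 = 19731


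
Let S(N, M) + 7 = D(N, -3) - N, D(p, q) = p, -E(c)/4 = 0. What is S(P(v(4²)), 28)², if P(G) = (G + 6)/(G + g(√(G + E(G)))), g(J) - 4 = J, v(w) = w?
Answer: 49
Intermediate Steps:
E(c) = 0 (E(c) = -4*0 = 0)
g(J) = 4 + J
P(G) = (6 + G)/(4 + G + √G) (P(G) = (G + 6)/(G + (4 + √(G + 0))) = (6 + G)/(G + (4 + √G)) = (6 + G)/(4 + G + √G))
S(N, M) = -7 (S(N, M) = -7 + (N - N) = -7 + 0 = -7)
S(P(v(4²)), 28)² = (-7)² = 49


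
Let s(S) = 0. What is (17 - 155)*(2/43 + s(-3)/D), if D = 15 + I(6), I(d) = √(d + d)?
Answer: -276/43 ≈ -6.4186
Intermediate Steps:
I(d) = √2*√d (I(d) = √(2*d) = √2*√d)
D = 15 + 2*√3 (D = 15 + √2*√6 = 15 + 2*√3 ≈ 18.464)
(17 - 155)*(2/43 + s(-3)/D) = (17 - 155)*(2/43 + 0/(15 + 2*√3)) = -138*(2*(1/43) + 0) = -138*(2/43 + 0) = -138*2/43 = -276/43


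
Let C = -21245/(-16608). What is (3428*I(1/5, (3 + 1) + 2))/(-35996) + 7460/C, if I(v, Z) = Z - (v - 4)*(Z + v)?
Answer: 5571995132173/955918775 ≈ 5828.9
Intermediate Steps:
C = 21245/16608 (C = -21245*(-1/16608) = 21245/16608 ≈ 1.2792)
I(v, Z) = Z - (-4 + v)*(Z + v)
(3428*I(1/5, (3 + 1) + 2))/(-35996) + 7460/C = (3428*(-(1/5)² + 4/5 + 5*((3 + 1) + 2) - 1*((3 + 1) + 2)/5))/(-35996) + 7460/(21245/16608) = (3428*(-(⅕)² + 4*(⅕) + 5*(4 + 2) - 1*(4 + 2)*⅕))*(-1/35996) + 7460*(16608/21245) = (3428*(-1*1/25 + ⅘ + 5*6 - 1*6*⅕))*(-1/35996) + 24779136/4249 = (3428*(-1/25 + ⅘ + 30 - 6/5))*(-1/35996) + 24779136/4249 = (3428*(739/25))*(-1/35996) + 24779136/4249 = (2533292/25)*(-1/35996) + 24779136/4249 = -633323/224975 + 24779136/4249 = 5571995132173/955918775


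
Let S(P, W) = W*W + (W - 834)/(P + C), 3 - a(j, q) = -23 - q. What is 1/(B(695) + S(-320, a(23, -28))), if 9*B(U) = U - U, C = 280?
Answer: 10/249 ≈ 0.040161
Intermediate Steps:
a(j, q) = 26 + q (a(j, q) = 3 - (-23 - q) = 3 + (23 + q) = 26 + q)
B(U) = 0 (B(U) = (U - U)/9 = (⅑)*0 = 0)
S(P, W) = W² + (-834 + W)/(280 + P) (S(P, W) = W*W + (W - 834)/(P + 280) = W² + (-834 + W)/(280 + P))
1/(B(695) + S(-320, a(23, -28))) = 1/(0 + (-834 + (26 - 28) + 280*(26 - 28)² - 320*(26 - 28)²)/(280 - 320)) = 1/(0 + (-834 - 2 + 280*(-2)² - 320*(-2)²)/(-40)) = 1/(0 - (-834 - 2 + 280*4 - 320*4)/40) = 1/(0 - (-834 - 2 + 1120 - 1280)/40) = 1/(0 - 1/40*(-996)) = 1/(0 + 249/10) = 1/(249/10) = 10/249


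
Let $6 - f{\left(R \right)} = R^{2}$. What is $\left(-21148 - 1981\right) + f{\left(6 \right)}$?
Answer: $-23159$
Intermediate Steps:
$f{\left(R \right)} = 6 - R^{2}$
$\left(-21148 - 1981\right) + f{\left(6 \right)} = \left(-21148 - 1981\right) + \left(6 - 6^{2}\right) = -23129 + \left(6 - 36\right) = -23129 - 30 = -23159$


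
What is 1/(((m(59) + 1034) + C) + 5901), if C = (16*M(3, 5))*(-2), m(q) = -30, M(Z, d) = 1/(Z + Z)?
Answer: 3/20699 ≈ 0.00014493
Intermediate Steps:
M(Z, d) = 1/(2*Z)
C = -16/3 (C = (16*((½)/3))*(-2) = (16*((½)*(⅓)))*(-2) = (16*(⅙))*(-2) = (8/3)*(-2) = -16/3 ≈ -5.3333)
1/(((m(59) + 1034) + C) + 5901) = 1/(((-30 + 1034) - 16/3) + 5901) = 1/((1004 - 16/3) + 5901) = 1/(2996/3 + 5901) = 1/(20699/3) = 3/20699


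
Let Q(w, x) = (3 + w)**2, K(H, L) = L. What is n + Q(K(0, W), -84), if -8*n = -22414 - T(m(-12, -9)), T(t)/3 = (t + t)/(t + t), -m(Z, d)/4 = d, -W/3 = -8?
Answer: 28249/8 ≈ 3531.1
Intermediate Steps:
W = 24 (W = -3*(-8) = 24)
m(Z, d) = -4*d
T(t) = 3 (T(t) = 3*((t + t)/(t + t)) = 3*((2*t)/((2*t))) = 3*((2*t)*(1/(2*t))) = 3*1 = 3)
n = 22417/8 (n = -(-22414 - 1*3)/8 = -(-22414 - 3)/8 = -1/8*(-22417) = 22417/8 ≈ 2802.1)
n + Q(K(0, W), -84) = 22417/8 + (3 + 24)**2 = 22417/8 + 27**2 = 22417/8 + 729 = 28249/8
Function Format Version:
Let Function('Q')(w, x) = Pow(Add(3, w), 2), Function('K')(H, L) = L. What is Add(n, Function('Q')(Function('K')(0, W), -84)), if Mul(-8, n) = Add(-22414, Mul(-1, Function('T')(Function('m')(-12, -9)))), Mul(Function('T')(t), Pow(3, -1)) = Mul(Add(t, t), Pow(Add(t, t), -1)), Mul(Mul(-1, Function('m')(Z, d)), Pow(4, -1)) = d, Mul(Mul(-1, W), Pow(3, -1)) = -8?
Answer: Rational(28249, 8) ≈ 3531.1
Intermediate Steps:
W = 24 (W = Mul(-3, -8) = 24)
Function('m')(Z, d) = Mul(-4, d)
Function('T')(t) = 3 (Function('T')(t) = Mul(3, Mul(Add(t, t), Pow(Add(t, t), -1))) = Mul(3, Mul(Mul(2, t), Pow(Mul(2, t), -1))) = Mul(3, Mul(Mul(2, t), Mul(Rational(1, 2), Pow(t, -1)))) = Mul(3, 1) = 3)
n = Rational(22417, 8) (n = Mul(Rational(-1, 8), Add(-22414, Mul(-1, 3))) = Mul(Rational(-1, 8), Add(-22414, -3)) = Mul(Rational(-1, 8), -22417) = Rational(22417, 8) ≈ 2802.1)
Add(n, Function('Q')(Function('K')(0, W), -84)) = Add(Rational(22417, 8), Pow(Add(3, 24), 2)) = Add(Rational(22417, 8), Pow(27, 2)) = Add(Rational(22417, 8), 729) = Rational(28249, 8)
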